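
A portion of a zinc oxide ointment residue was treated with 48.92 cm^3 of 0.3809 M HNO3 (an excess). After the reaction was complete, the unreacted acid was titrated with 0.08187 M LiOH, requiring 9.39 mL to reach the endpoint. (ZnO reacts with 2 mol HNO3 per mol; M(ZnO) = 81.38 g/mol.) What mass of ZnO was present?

Total n(HNO3) added = 0.3809 x 0.04892 = 0.01863 mol.
n(LiOH) used = 0.08187 x 0.009390 = 0.0007688 mol, which equals the excess n(HNO3).
So n(HNO3) consumed by the sample = 0.01863 - 0.0007688 = 0.01786 mol.
n(ZnO) = 0.01786 / 2 = 0.008932 mol.
mass = 0.008932 mol x 81.38 g/mol = 0.727 g.

0.727 g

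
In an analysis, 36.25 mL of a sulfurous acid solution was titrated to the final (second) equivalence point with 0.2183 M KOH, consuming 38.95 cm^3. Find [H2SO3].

n(KOH) = 0.2183 x 0.03895 = 0.008503 mol.
At the final (second) equivalence point, 2 mol OH^- react per mol H2SO3, so n(H2SO3) = 0.008503 / 2 = 0.004251 mol.
[H2SO3] = 0.004251 / 0.03625 L = 0.117 M.

0.117 M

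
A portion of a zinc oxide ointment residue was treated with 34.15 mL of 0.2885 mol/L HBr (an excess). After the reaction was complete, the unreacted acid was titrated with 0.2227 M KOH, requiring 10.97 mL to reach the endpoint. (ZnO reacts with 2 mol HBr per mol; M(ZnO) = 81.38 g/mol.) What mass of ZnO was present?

0.301 g

Total n(HBr) added = 0.2885 x 0.03415 = 0.009852 mol.
n(KOH) used = 0.2227 x 0.01097 = 0.002443 mol, which equals the excess n(HBr).
So n(HBr) consumed by the sample = 0.009852 - 0.002443 = 0.007409 mol.
n(ZnO) = 0.007409 / 2 = 0.003705 mol.
mass = 0.003705 mol x 81.38 g/mol = 0.301 g.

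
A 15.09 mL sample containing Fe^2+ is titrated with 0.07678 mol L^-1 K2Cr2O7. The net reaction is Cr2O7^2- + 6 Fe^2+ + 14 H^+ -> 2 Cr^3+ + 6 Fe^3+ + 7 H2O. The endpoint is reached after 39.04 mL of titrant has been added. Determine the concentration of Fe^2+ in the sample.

1.19 M

n(K2Cr2O7) = 0.07678 x 0.03904 = 0.002997 mol.
From the balanced equation, 1 mol K2Cr2O7 reacts with 6 mol Fe^2+, so n(Fe^2+) = 0.002997 x 6/1 = 0.01798 mol.
[Fe^2+] = 0.01798 / 0.01509 L = 1.19 M.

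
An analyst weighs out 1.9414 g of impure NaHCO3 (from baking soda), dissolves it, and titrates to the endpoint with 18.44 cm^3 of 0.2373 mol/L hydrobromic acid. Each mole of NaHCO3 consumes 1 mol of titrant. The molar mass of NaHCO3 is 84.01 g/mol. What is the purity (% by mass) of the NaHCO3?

n(HBr) = 0.2373 x 0.01844 = 0.004376 mol.
n(NaHCO3) = 0.004376 / 1 = 0.004376 mol.
mass of NaHCO3 = 0.004376 x 84.01 = 0.3676 g.
% purity = 0.3676 / 1.9414 x 100 = 18.9%.

18.9%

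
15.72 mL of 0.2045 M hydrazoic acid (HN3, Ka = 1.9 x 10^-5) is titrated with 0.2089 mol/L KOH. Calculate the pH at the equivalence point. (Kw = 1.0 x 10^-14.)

8.87

n(HN3) = 0.2045 x 0.01572 = 0.003215 mol; V(KOH) at equivalence = 0.003215/0.2089 = 0.01539 L.
At equivalence all the acid is converted to N3-; total volume = 0.01572 + 0.01539 = 0.03111 L, so [N3-] = 0.003215/0.03111 = 0.1033 M.
Kb = Kw/Ka = 1.0e-14 / 1.9 x 10^-5 = 5.26e-10.
[OH^-] = sqrt(Kb x [N3-]) = sqrt(5.26e-10 x 0.1033) = 7.37e-6 M.
pOH = 5.13, so pH = 14.00 - 5.13 = 8.87.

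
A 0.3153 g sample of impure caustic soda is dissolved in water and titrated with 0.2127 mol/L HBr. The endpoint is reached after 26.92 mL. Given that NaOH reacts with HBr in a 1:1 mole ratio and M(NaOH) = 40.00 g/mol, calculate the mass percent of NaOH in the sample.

72.6%

n(HBr) = 0.2127 x 0.02692 = 0.005726 mol.
n(NaOH) = 0.005726 / 1 = 0.005726 mol.
mass of NaOH = 0.005726 x 40.00 = 0.2290 g.
% purity = 0.2290 / 0.3153 x 100 = 72.6%.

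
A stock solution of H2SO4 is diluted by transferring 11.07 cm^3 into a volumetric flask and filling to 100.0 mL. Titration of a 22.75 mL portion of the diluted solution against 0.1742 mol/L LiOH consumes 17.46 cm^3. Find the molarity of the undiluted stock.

0.604 M

n(LiOH) = 0.1742 x 0.01746 = 0.003042 mol.
n(H2SO4) in the aliquot = 0.003042 x 1/2 = 0.001521 mol.
[diluted H2SO4] = 0.001521 / 0.02275 = 0.06685 M.
Dilution factor = 100.0/11.07 = 9.033, so [stock] = 0.06685 x 9.033 = 0.604 M.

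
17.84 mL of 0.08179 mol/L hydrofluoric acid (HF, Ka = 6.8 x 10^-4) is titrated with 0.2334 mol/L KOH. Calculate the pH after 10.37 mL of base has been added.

12.53

n(acid) = 0.08179 x 0.01784 = 0.001459 mol; n(KOH) added = 0.2334 x 0.01037 = 0.002420 mol.
Base is in excess by 0.002420 - 0.001459 = 0.0009612 mol in a total volume of 0.02821 L.
[OH^-] = 0.0009612/0.02821 = 0.03407 M, so pOH = 1.47 and pH = 14.00 - 1.47 = 12.53.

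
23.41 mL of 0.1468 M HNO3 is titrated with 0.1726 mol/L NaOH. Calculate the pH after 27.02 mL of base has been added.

12.39

n(acid) = 0.1468 x 0.02341 = 0.003437 mol; n(NaOH) added = 0.1726 x 0.02702 = 0.004664 mol.
Base is in excess by 0.004664 - 0.003437 = 0.001227 mol in a total volume of 0.05043 L.
[OH^-] = 0.001227/0.05043 = 0.02433 M, so pOH = 1.61 and pH = 14.00 - 1.61 = 12.39.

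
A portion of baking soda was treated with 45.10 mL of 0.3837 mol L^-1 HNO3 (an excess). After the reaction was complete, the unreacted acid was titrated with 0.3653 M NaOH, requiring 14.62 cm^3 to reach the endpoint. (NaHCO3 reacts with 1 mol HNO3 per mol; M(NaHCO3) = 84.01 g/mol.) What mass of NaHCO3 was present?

Total n(HNO3) added = 0.3837 x 0.04510 = 0.01730 mol.
n(NaOH) used = 0.3653 x 0.01462 = 0.005341 mol, which equals the excess n(HNO3).
So n(HNO3) consumed by the sample = 0.01730 - 0.005341 = 0.01196 mol.
n(NaHCO3) = 0.01196 / 1 = 0.01196 mol.
mass = 0.01196 mol x 84.01 g/mol = 1.01 g.

1.01 g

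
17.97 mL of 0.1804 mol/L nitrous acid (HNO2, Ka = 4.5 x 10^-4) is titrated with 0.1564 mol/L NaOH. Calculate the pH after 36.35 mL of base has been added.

n(acid) = 0.1804 x 0.01797 = 0.003242 mol; n(NaOH) added = 0.1564 x 0.03635 = 0.005685 mol.
Base is in excess by 0.005685 - 0.003242 = 0.002443 mol in a total volume of 0.05432 L.
[OH^-] = 0.002443/0.05432 = 0.04498 M, so pOH = 1.35 and pH = 14.00 - 1.35 = 12.65.

12.65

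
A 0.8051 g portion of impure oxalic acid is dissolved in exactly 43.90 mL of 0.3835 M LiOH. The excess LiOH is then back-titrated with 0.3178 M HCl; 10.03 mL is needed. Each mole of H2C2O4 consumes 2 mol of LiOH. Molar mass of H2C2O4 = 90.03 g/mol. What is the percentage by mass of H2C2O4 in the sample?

76.3%

Total n(LiOH) added = 0.3835 x 0.04390 = 0.01684 mol.
n(HCl) used = 0.3178 x 0.01003 = 0.003188 mol, which equals the excess n(LiOH).
So n(LiOH) consumed by the sample = 0.01684 - 0.003188 = 0.01365 mol.
n(H2C2O4) = 0.01365 / 2 = 0.006824 mol.
mass H2C2O4 = 0.006824 x 90.03 = 0.6144 g, so %H2C2O4 = 0.6144/0.8051 x 100 = 76.3%.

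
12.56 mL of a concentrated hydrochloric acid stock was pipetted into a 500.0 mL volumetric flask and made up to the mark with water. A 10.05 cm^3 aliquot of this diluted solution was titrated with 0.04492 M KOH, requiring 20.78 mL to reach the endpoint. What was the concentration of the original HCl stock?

3.70 M

n(KOH) = 0.04492 x 0.02078 = 0.0009334 mol.
n(HCl) in the aliquot = 0.0009334 mol.
[diluted HCl] = 0.0009334 / 0.01005 = 0.09288 M.
Dilution factor = 500.0/12.56 = 39.81, so [stock] = 0.09288 x 39.81 = 3.70 M.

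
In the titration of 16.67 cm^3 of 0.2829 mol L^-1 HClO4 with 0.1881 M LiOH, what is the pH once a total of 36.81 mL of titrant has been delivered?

12.62

n(acid) = 0.2829 x 0.01667 = 0.004716 mol; n(LiOH) added = 0.1881 x 0.03681 = 0.006924 mol.
Base is in excess by 0.006924 - 0.004716 = 0.002208 mol in a total volume of 0.05348 L.
[OH^-] = 0.002208/0.05348 = 0.04129 M, so pOH = 1.38 and pH = 14.00 - 1.38 = 12.62.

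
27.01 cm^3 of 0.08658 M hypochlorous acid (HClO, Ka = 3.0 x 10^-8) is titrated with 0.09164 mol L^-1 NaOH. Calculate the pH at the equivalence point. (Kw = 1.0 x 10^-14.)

n(HClO) = 0.08658 x 0.02701 = 0.002339 mol; V(NaOH) at equivalence = 0.002339/0.09164 = 0.02552 L.
At equivalence all the acid is converted to ClO-; total volume = 0.02701 + 0.02552 = 0.05253 L, so [ClO-] = 0.002339/0.05253 = 0.04452 M.
Kb = Kw/Ka = 1.0e-14 / 3.0 x 10^-8 = 3.33e-7.
[OH^-] = sqrt(Kb x [ClO-]) = sqrt(3.33e-7 x 0.04452) = 0.000122 M.
pOH = 3.91, so pH = 14.00 - 3.91 = 10.09.

10.09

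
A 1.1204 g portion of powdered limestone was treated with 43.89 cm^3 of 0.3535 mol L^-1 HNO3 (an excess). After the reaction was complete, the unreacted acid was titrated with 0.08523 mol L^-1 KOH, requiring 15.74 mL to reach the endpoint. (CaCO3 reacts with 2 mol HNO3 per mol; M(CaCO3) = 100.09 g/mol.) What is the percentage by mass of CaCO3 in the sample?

63.3%

Total n(HNO3) added = 0.3535 x 0.04389 = 0.01552 mol.
n(KOH) used = 0.08523 x 0.01574 = 0.001342 mol, which equals the excess n(HNO3).
So n(HNO3) consumed by the sample = 0.01552 - 0.001342 = 0.01417 mol.
n(CaCO3) = 0.01417 / 2 = 0.007087 mol.
mass CaCO3 = 0.007087 x 100.09 = 0.7093 g, so %CaCO3 = 0.7093/1.1204 x 100 = 63.3%.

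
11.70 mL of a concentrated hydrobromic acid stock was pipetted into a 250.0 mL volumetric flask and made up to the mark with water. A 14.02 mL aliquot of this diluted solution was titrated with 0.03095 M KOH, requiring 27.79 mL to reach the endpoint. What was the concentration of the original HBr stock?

n(KOH) = 0.03095 x 0.02779 = 0.0008601 mol.
n(HBr) in the aliquot = 0.0008601 mol.
[diluted HBr] = 0.0008601 / 0.01402 = 0.06135 M.
Dilution factor = 250.0/11.70 = 21.37, so [stock] = 0.06135 x 21.37 = 1.31 M.

1.31 M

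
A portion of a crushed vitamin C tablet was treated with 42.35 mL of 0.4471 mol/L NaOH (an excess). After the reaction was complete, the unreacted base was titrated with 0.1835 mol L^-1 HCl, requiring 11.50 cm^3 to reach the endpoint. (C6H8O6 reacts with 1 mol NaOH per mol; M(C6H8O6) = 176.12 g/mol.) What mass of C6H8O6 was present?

2.96 g

Total n(NaOH) added = 0.4471 x 0.04235 = 0.01893 mol.
n(HCl) used = 0.1835 x 0.01150 = 0.002110 mol, which equals the excess n(NaOH).
So n(NaOH) consumed by the sample = 0.01893 - 0.002110 = 0.01682 mol.
n(C6H8O6) = 0.01682 / 1 = 0.01682 mol.
mass = 0.01682 mol x 176.12 g/mol = 2.96 g.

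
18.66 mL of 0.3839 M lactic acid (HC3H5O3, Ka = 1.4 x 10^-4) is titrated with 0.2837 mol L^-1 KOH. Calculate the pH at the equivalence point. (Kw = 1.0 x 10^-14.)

8.53

n(HC3H5O3) = 0.3839 x 0.01866 = 0.007164 mol; V(KOH) at equivalence = 0.007164/0.2837 = 0.02525 L.
At equivalence all the acid is converted to C3H5O3-; total volume = 0.01866 + 0.02525 = 0.04391 L, so [C3H5O3-] = 0.007164/0.04391 = 0.1631 M.
Kb = Kw/Ka = 1.0e-14 / 1.4 x 10^-4 = 7.14e-11.
[OH^-] = sqrt(Kb x [C3H5O3-]) = sqrt(7.14e-11 x 0.1631) = 3.41e-6 M.
pOH = 5.47, so pH = 14.00 - 5.47 = 8.53.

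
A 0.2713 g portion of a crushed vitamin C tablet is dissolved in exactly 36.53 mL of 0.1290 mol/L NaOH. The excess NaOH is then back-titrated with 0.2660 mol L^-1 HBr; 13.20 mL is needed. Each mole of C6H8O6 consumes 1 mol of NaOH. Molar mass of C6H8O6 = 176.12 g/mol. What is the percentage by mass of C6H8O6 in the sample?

78.0%

Total n(NaOH) added = 0.1290 x 0.03653 = 0.004712 mol.
n(HBr) used = 0.2660 x 0.01320 = 0.003511 mol, which equals the excess n(NaOH).
So n(NaOH) consumed by the sample = 0.004712 - 0.003511 = 0.001201 mol.
n(C6H8O6) = 0.001201 / 1 = 0.001201 mol.
mass C6H8O6 = 0.001201 x 176.12 = 0.2116 g, so %C6H8O6 = 0.2116/0.2713 x 100 = 78.0%.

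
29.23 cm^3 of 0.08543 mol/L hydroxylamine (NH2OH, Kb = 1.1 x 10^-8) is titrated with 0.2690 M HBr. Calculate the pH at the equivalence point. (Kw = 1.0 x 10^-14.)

n(NH2OH) = 0.08543 x 0.02923 = 0.002497 mol; V(HBr) at equivalence = 0.002497/0.2690 = 0.009283 L.
At equivalence the base is fully converted to NH3OH+; total volume = 0.03851 L, so [NH3OH+] = 0.002497/0.03851 = 0.06484 M.
Ka(NH3OH+) = Kw/Kb = 1.0e-14 / 1.1 x 10^-8 = 9.09e-7.
[H^+] = sqrt(Ka x [NH3OH+]) = sqrt(9.09e-7 x 0.06484) = 0.000243 M.
pH = -log(0.000243) = 3.61.

3.61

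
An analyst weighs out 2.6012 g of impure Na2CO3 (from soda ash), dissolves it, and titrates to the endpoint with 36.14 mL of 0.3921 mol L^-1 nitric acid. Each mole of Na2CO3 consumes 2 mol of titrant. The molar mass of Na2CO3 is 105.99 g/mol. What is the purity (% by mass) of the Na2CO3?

n(HNO3) = 0.3921 x 0.03614 = 0.01417 mol.
n(Na2CO3) = 0.01417 / 2 = 0.007085 mol.
mass of Na2CO3 = 0.007085 x 105.99 = 0.7510 g.
% purity = 0.7510 / 2.6012 x 100 = 28.9%.

28.9%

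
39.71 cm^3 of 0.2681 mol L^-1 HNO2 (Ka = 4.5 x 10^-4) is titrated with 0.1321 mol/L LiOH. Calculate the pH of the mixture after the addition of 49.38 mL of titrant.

3.55

Initial n(HNO2) = 0.2681 x 0.03971 = 0.01065 mol.
n(LiOH) added = 0.1321 x 0.04938 = 0.006523 mol, converting that many moles of HNO2 to NO2-.
Remaining n(HNO2) = 0.004123 mol; n(NO2-) = 0.006523 mol.
By Henderson-Hasselbalch, pH = pKa + log([A^-]/[HA]) = 3.35 + log(0.006523/0.004123) = 3.35 + (+0.20) = 3.55.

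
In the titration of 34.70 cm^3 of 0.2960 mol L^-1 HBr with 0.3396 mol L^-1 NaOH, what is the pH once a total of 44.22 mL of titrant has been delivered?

n(acid) = 0.2960 x 0.03470 = 0.01027 mol; n(NaOH) added = 0.3396 x 0.04422 = 0.01502 mol.
Base is in excess by 0.01502 - 0.01027 = 0.004746 mol in a total volume of 0.07892 L.
[OH^-] = 0.004746/0.07892 = 0.06014 M, so pOH = 1.22 and pH = 14.00 - 1.22 = 12.78.

12.78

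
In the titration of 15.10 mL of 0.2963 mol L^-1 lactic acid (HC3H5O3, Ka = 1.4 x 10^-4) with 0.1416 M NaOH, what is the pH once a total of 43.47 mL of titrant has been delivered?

12.46

n(acid) = 0.2963 x 0.01510 = 0.004474 mol; n(NaOH) added = 0.1416 x 0.04347 = 0.006155 mol.
Base is in excess by 0.006155 - 0.004474 = 0.001681 mol in a total volume of 0.05857 L.
[OH^-] = 0.001681/0.05857 = 0.02870 M, so pOH = 1.54 and pH = 14.00 - 1.54 = 12.46.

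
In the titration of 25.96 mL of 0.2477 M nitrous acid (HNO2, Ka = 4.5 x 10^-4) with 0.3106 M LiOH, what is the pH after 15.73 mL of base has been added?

3.85

Initial n(HNO2) = 0.2477 x 0.02596 = 0.006430 mol.
n(LiOH) added = 0.3106 x 0.01573 = 0.004886 mol, converting that many moles of HNO2 to NO2-.
Remaining n(HNO2) = 0.001545 mol; n(NO2-) = 0.004886 mol.
By Henderson-Hasselbalch, pH = pKa + log([A^-]/[HA]) = 3.35 + log(0.004886/0.001545) = 3.35 + (+0.50) = 3.85.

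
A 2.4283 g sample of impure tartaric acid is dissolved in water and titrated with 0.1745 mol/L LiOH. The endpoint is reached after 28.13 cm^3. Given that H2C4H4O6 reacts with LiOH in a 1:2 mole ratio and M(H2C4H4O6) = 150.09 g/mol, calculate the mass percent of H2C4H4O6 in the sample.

15.2%

n(LiOH) = 0.1745 x 0.02813 = 0.004909 mol.
n(H2C4H4O6) = 0.004909 / 2 = 0.002454 mol.
mass of H2C4H4O6 = 0.002454 x 150.09 = 0.3684 g.
% purity = 0.3684 / 2.4283 x 100 = 15.2%.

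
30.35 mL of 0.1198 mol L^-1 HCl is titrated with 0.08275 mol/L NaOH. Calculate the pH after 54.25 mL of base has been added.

n(acid) = 0.1198 x 0.03035 = 0.003636 mol; n(NaOH) added = 0.08275 x 0.05425 = 0.004489 mol.
Base is in excess by 0.004489 - 0.003636 = 0.0008533 mol in a total volume of 0.08460 L.
[OH^-] = 0.0008533/0.08460 = 0.01009 M, so pOH = 2.00 and pH = 14.00 - 2.00 = 12.00.

12.00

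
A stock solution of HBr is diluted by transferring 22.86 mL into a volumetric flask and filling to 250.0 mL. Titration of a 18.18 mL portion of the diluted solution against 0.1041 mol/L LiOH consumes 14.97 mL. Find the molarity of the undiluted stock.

n(LiOH) = 0.1041 x 0.01497 = 0.001558 mol.
n(HBr) in the aliquot = 0.001558 mol.
[diluted HBr] = 0.001558 / 0.01818 = 0.08572 M.
Dilution factor = 250.0/22.86 = 10.94, so [stock] = 0.08572 x 10.94 = 0.937 M.

0.937 M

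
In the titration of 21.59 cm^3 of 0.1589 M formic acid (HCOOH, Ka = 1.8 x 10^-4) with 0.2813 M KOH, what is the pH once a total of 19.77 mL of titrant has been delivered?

n(acid) = 0.1589 x 0.02159 = 0.003431 mol; n(KOH) added = 0.2813 x 0.01977 = 0.005561 mol.
Base is in excess by 0.005561 - 0.003431 = 0.002131 mol in a total volume of 0.04136 L.
[OH^-] = 0.002131/0.04136 = 0.05151 M, so pOH = 1.29 and pH = 14.00 - 1.29 = 12.71.

12.71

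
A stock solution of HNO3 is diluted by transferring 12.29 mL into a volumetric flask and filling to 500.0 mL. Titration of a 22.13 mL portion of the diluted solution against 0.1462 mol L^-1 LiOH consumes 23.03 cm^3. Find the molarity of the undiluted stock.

6.19 M

n(LiOH) = 0.1462 x 0.02303 = 0.003367 mol.
n(HNO3) in the aliquot = 0.003367 mol.
[diluted HNO3] = 0.003367 / 0.02213 = 0.1521 M.
Dilution factor = 500.0/12.29 = 40.68, so [stock] = 0.1521 x 40.68 = 6.19 M.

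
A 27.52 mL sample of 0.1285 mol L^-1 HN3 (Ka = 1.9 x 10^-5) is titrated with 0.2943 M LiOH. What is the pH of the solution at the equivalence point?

n(HN3) = 0.1285 x 0.02752 = 0.003536 mol; V(LiOH) at equivalence = 0.003536/0.2943 = 0.01202 L.
At equivalence all the acid is converted to N3-; total volume = 0.02752 + 0.01202 = 0.03954 L, so [N3-] = 0.003536/0.03954 = 0.08945 M.
Kb = Kw/Ka = 1.0e-14 / 1.9 x 10^-5 = 5.26e-10.
[OH^-] = sqrt(Kb x [N3-]) = sqrt(5.26e-10 x 0.08945) = 6.86e-6 M.
pOH = 5.16, so pH = 14.00 - 5.16 = 8.84.

8.84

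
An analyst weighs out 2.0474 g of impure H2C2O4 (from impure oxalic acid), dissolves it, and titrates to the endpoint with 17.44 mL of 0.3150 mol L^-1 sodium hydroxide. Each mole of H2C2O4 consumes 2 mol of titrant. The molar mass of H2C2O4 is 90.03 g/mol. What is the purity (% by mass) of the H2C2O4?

n(NaOH) = 0.3150 x 0.01744 = 0.005494 mol.
n(H2C2O4) = 0.005494 / 2 = 0.002747 mol.
mass of H2C2O4 = 0.002747 x 90.03 = 0.2473 g.
% purity = 0.2473 / 2.0474 x 100 = 12.1%.

12.1%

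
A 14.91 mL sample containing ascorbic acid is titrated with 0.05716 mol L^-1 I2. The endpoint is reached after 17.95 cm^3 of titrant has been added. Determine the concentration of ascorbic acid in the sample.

0.0688 M

n(I2) = 0.05716 x 0.01795 = 0.001026 mol.
From the balanced equation, 1 mol I2 reacts with 1 mol ascorbic acid, so n(ascorbic acid) = 0.001026 x 1/1 = 0.001026 mol.
[ascorbic acid] = 0.001026 / 0.01491 L = 0.0688 M.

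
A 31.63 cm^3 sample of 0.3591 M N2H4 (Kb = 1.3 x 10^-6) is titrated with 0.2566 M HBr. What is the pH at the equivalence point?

4.47

n(N2H4) = 0.3591 x 0.03163 = 0.01136 mol; V(HBr) at equivalence = 0.01136/0.2566 = 0.04426 L.
At equivalence the base is fully converted to N2H5+; total volume = 0.07589 L, so [N2H5+] = 0.01136/0.07589 = 0.1497 M.
Ka(N2H5+) = Kw/Kb = 1.0e-14 / 1.3 x 10^-6 = 7.69e-9.
[H^+] = sqrt(Ka x [N2H5+]) = sqrt(7.69e-9 x 0.1497) = 3.39e-5 M.
pH = -log(3.39e-5) = 4.47.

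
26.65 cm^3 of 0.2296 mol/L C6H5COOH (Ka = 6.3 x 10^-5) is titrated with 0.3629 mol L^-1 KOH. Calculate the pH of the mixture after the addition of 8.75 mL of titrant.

4.23

Initial n(C6H5COOH) = 0.2296 x 0.02665 = 0.006119 mol.
n(KOH) added = 0.3629 x 0.008750 = 0.003175 mol, converting that many moles of C6H5COOH to C6H5COO-.
Remaining n(C6H5COOH) = 0.002943 mol; n(C6H5COO-) = 0.003175 mol.
By Henderson-Hasselbalch, pH = pKa + log([A^-]/[HA]) = 4.20 + log(0.003175/0.002943) = 4.20 + (+0.03) = 4.23.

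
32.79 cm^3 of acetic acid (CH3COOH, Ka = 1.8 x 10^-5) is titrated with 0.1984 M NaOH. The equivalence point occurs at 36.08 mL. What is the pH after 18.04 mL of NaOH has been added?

4.74

18.04 mL is exactly half the equivalence volume (36.08/2), i.e. the half-equivalence point.
There, n(HA) = n(A^-), so pH = pKa = -log(1.8 x 10^-5) = 4.74.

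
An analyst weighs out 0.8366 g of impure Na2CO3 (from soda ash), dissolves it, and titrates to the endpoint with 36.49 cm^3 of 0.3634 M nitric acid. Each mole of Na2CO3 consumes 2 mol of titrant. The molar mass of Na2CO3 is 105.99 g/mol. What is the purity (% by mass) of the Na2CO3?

n(HNO3) = 0.3634 x 0.03649 = 0.01326 mol.
n(Na2CO3) = 0.01326 / 2 = 0.006630 mol.
mass of Na2CO3 = 0.006630 x 105.99 = 0.7027 g.
% purity = 0.7027 / 0.8366 x 100 = 84.0%.

84.0%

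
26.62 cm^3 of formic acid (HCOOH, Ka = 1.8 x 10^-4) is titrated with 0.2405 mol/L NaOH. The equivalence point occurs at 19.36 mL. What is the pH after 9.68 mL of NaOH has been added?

3.74

9.68 mL is exactly half the equivalence volume (19.36/2), i.e. the half-equivalence point.
There, n(HA) = n(A^-), so pH = pKa = -log(1.8 x 10^-4) = 3.74.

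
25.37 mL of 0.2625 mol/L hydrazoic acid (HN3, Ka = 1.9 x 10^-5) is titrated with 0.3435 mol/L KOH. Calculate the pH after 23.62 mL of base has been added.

12.47

n(acid) = 0.2625 x 0.02537 = 0.006660 mol; n(KOH) added = 0.3435 x 0.02362 = 0.008113 mol.
Base is in excess by 0.008113 - 0.006660 = 0.001454 mol in a total volume of 0.04899 L.
[OH^-] = 0.001454/0.04899 = 0.02968 M, so pOH = 1.53 and pH = 14.00 - 1.53 = 12.47.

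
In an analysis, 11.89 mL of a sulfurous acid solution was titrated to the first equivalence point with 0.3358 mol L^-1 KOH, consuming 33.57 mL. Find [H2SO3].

n(KOH) = 0.3358 x 0.03357 = 0.01127 mol.
At the first equivalence point, 1 mol OH^- react per mol H2SO3, so n(H2SO3) = 0.01127 / 1 = 0.01127 mol.
[H2SO3] = 0.01127 / 0.01189 L = 0.948 M.

0.948 M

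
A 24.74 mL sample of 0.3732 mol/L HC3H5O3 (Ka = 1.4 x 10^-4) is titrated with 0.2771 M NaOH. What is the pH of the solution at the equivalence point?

n(HC3H5O3) = 0.3732 x 0.02474 = 0.009233 mol; V(NaOH) at equivalence = 0.009233/0.2771 = 0.03332 L.
At equivalence all the acid is converted to C3H5O3-; total volume = 0.02474 + 0.03332 = 0.05806 L, so [C3H5O3-] = 0.009233/0.05806 = 0.1590 M.
Kb = Kw/Ka = 1.0e-14 / 1.4 x 10^-4 = 7.14e-11.
[OH^-] = sqrt(Kb x [C3H5O3-]) = sqrt(7.14e-11 x 0.1590) = 3.37e-6 M.
pOH = 5.47, so pH = 14.00 - 5.47 = 8.53.

8.53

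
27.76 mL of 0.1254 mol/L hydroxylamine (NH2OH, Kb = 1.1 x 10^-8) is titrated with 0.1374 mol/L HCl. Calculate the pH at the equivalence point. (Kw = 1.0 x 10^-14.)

n(NH2OH) = 0.1254 x 0.02776 = 0.003481 mol; V(HCl) at equivalence = 0.003481/0.1374 = 0.02534 L.
At equivalence the base is fully converted to NH3OH+; total volume = 0.05310 L, so [NH3OH+] = 0.003481/0.05310 = 0.06556 M.
Ka(NH3OH+) = Kw/Kb = 1.0e-14 / 1.1 x 10^-8 = 9.09e-7.
[H^+] = sqrt(Ka x [NH3OH+]) = sqrt(9.09e-7 x 0.06556) = 0.000244 M.
pH = -log(0.000244) = 3.61.

3.61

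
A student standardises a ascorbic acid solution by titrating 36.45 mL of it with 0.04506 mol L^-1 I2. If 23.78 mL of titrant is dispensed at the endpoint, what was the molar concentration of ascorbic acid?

0.0294 M

n(I2) = 0.04506 x 0.02378 = 0.001072 mol.
From the balanced equation, 1 mol I2 reacts with 1 mol ascorbic acid, so n(ascorbic acid) = 0.001072 x 1/1 = 0.001072 mol.
[ascorbic acid] = 0.001072 / 0.03645 L = 0.0294 M.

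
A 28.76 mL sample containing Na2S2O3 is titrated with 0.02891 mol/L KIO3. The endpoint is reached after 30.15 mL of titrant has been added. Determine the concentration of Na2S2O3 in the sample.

0.182 M

n(KIO3) = 0.02891 x 0.03015 = 0.0008716 mol.
From the balanced equation, 1 mol KIO3 reacts with 6 mol Na2S2O3, so n(Na2S2O3) = 0.0008716 x 6/1 = 0.005230 mol.
[Na2S2O3] = 0.005230 / 0.02876 L = 0.182 M.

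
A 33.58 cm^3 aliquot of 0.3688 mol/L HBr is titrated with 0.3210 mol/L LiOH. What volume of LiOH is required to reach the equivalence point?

n(HBr) = 0.3688 mol/L x 0.03358 L = 0.01238 mol.
At equivalence n(LiOH) = n(HBr) = 0.01238 mol.
V(LiOH) = 0.01238 / 0.3210 = 0.03858 L = 38.6 mL.

38.6 mL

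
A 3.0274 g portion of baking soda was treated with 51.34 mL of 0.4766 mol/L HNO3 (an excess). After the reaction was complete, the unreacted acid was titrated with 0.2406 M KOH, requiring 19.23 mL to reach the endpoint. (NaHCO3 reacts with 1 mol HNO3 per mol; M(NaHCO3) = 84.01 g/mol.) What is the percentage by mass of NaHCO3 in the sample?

Total n(HNO3) added = 0.4766 x 0.05134 = 0.02447 mol.
n(KOH) used = 0.2406 x 0.01923 = 0.004627 mol, which equals the excess n(HNO3).
So n(HNO3) consumed by the sample = 0.02447 - 0.004627 = 0.01984 mol.
n(NaHCO3) = 0.01984 / 1 = 0.01984 mol.
mass NaHCO3 = 0.01984 x 84.01 = 1.667 g, so %NaHCO3 = 1.667/3.0274 x 100 = 55.1%.

55.1%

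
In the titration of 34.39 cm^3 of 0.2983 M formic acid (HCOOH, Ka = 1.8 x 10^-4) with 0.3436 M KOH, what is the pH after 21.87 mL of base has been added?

Initial n(HCOOH) = 0.2983 x 0.03439 = 0.01026 mol.
n(KOH) added = 0.3436 x 0.02187 = 0.007515 mol, converting that many moles of HCOOH to HCOO-.
Remaining n(HCOOH) = 0.002744 mol; n(HCOO-) = 0.007515 mol.
By Henderson-Hasselbalch, pH = pKa + log([A^-]/[HA]) = 3.74 + log(0.007515/0.002744) = 3.74 + (+0.44) = 4.18.

4.18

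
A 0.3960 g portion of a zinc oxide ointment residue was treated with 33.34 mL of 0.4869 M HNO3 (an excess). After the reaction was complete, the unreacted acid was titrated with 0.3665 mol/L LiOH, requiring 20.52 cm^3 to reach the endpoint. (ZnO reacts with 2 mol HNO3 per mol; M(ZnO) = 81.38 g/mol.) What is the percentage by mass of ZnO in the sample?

89.5%

Total n(HNO3) added = 0.4869 x 0.03334 = 0.01623 mol.
n(LiOH) used = 0.3665 x 0.02052 = 0.007521 mol, which equals the excess n(HNO3).
So n(HNO3) consumed by the sample = 0.01623 - 0.007521 = 0.008713 mol.
n(ZnO) = 0.008713 / 2 = 0.004356 mol.
mass ZnO = 0.004356 x 81.38 = 0.3545 g, so %ZnO = 0.3545/0.3960 x 100 = 89.5%.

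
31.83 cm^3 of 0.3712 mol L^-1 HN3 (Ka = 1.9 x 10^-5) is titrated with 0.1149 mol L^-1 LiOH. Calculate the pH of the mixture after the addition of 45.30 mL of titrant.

Initial n(HN3) = 0.3712 x 0.03183 = 0.01182 mol.
n(LiOH) added = 0.1149 x 0.04530 = 0.005205 mol, converting that many moles of HN3 to N3-.
Remaining n(HN3) = 0.006610 mol; n(N3-) = 0.005205 mol.
By Henderson-Hasselbalch, pH = pKa + log([A^-]/[HA]) = 4.72 + log(0.005205/0.006610) = 4.72 + (-0.10) = 4.62.

4.62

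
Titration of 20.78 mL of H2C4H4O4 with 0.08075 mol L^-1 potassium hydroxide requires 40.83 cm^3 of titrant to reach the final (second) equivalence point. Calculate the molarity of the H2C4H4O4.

n(KOH) = 0.08075 x 0.04083 = 0.003297 mol.
At the final (second) equivalence point, 2 mol OH^- react per mol H2C4H4O4, so n(H2C4H4O4) = 0.003297 / 2 = 0.001649 mol.
[H2C4H4O4] = 0.001649 / 0.02078 L = 0.0793 M.

0.0793 M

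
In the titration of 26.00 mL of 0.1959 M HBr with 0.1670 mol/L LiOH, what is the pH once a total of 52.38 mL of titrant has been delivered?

12.67

n(acid) = 0.1959 x 0.02600 = 0.005093 mol; n(LiOH) added = 0.1670 x 0.05238 = 0.008747 mol.
Base is in excess by 0.008747 - 0.005093 = 0.003654 mol in a total volume of 0.07838 L.
[OH^-] = 0.003654/0.07838 = 0.04662 M, so pOH = 1.33 and pH = 14.00 - 1.33 = 12.67.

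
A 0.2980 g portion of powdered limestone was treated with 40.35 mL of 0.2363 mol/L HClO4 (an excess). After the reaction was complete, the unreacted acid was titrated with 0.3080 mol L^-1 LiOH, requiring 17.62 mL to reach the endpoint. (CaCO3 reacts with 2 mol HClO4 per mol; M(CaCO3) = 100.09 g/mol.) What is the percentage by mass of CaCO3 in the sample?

Total n(HClO4) added = 0.2363 x 0.04035 = 0.009535 mol.
n(LiOH) used = 0.3080 x 0.01762 = 0.005427 mol, which equals the excess n(HClO4).
So n(HClO4) consumed by the sample = 0.009535 - 0.005427 = 0.004108 mol.
n(CaCO3) = 0.004108 / 2 = 0.002054 mol.
mass CaCO3 = 0.002054 x 100.09 = 0.2056 g, so %CaCO3 = 0.2056/0.2980 x 100 = 69.0%.

69.0%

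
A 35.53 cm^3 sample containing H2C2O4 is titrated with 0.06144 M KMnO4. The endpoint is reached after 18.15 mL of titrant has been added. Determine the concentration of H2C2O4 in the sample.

0.0785 M

n(KMnO4) = 0.06144 x 0.01815 = 0.001115 mol.
From the balanced equation, 2 mol KMnO4 reacts with 5 mol H2C2O4, so n(H2C2O4) = 0.001115 x 5/2 = 0.002788 mol.
[H2C2O4] = 0.002788 / 0.03553 L = 0.0785 M.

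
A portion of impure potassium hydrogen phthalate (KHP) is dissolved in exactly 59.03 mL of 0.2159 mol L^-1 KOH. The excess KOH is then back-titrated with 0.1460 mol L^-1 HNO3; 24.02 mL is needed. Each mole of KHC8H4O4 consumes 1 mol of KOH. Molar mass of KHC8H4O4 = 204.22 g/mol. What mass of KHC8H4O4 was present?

Total n(KOH) added = 0.2159 x 0.05903 = 0.01274 mol.
n(HNO3) used = 0.1460 x 0.02402 = 0.003507 mol, which equals the excess n(KOH).
So n(KOH) consumed by the sample = 0.01274 - 0.003507 = 0.009238 mol.
n(KHC8H4O4) = 0.009238 / 1 = 0.009238 mol.
mass = 0.009238 mol x 204.22 g/mol = 1.89 g.

1.89 g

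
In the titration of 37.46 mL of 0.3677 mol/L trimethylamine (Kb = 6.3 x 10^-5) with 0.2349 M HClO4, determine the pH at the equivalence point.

n((CH3)3N) = 0.3677 x 0.03746 = 0.01377 mol; V(HClO4) at equivalence = 0.01377/0.2349 = 0.05864 L.
At equivalence the base is fully converted to (CH3)3NH+; total volume = 0.09610 L, so [(CH3)3NH+] = 0.01377/0.09610 = 0.1433 M.
Ka((CH3)3NH+) = Kw/Kb = 1.0e-14 / 6.3 x 10^-5 = 1.59e-10.
[H^+] = sqrt(Ka x [(CH3)3NH+]) = sqrt(1.59e-10 x 0.1433) = 4.77e-6 M.
pH = -log(4.77e-6) = 5.32.

5.32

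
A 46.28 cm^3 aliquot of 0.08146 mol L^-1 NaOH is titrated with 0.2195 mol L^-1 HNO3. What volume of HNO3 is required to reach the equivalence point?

n(NaOH) = 0.08146 mol/L x 0.04628 L = 0.003770 mol.
At equivalence n(HNO3) = n(NaOH) = 0.003770 mol.
V(HNO3) = 0.003770 / 0.2195 = 0.01718 L = 17.2 mL.

17.2 mL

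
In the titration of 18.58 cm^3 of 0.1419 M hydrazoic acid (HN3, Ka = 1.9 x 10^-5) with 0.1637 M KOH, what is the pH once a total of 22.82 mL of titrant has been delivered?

12.42

n(acid) = 0.1419 x 0.01858 = 0.002637 mol; n(KOH) added = 0.1637 x 0.02282 = 0.003736 mol.
Base is in excess by 0.003736 - 0.002637 = 0.001099 mol in a total volume of 0.04140 L.
[OH^-] = 0.001099/0.04140 = 0.02655 M, so pOH = 1.58 and pH = 14.00 - 1.58 = 12.42.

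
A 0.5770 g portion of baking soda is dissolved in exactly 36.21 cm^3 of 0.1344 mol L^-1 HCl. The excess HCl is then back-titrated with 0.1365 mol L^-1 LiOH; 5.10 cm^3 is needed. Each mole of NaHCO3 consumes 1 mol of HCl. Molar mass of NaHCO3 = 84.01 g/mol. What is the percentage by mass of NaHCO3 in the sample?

Total n(HCl) added = 0.1344 x 0.03621 = 0.004867 mol.
n(LiOH) used = 0.1365 x 0.005100 = 0.0006962 mol, which equals the excess n(HCl).
So n(HCl) consumed by the sample = 0.004867 - 0.0006962 = 0.004170 mol.
n(NaHCO3) = 0.004170 / 1 = 0.004170 mol.
mass NaHCO3 = 0.004170 x 84.01 = 0.3504 g, so %NaHCO3 = 0.3504/0.5770 x 100 = 60.7%.

60.7%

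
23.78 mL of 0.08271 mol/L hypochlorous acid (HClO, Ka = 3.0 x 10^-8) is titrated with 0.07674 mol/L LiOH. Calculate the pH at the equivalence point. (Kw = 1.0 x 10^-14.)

n(HClO) = 0.08271 x 0.02378 = 0.001967 mol; V(LiOH) at equivalence = 0.001967/0.07674 = 0.02563 L.
At equivalence all the acid is converted to ClO-; total volume = 0.02378 + 0.02563 = 0.04941 L, so [ClO-] = 0.001967/0.04941 = 0.03981 M.
Kb = Kw/Ka = 1.0e-14 / 3.0 x 10^-8 = 3.33e-7.
[OH^-] = sqrt(Kb x [ClO-]) = sqrt(3.33e-7 x 0.03981) = 0.000115 M.
pOH = 3.94, so pH = 14.00 - 3.94 = 10.06.

10.06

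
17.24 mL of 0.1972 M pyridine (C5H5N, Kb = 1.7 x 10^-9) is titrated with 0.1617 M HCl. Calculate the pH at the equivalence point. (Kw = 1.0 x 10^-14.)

n(C5H5N) = 0.1972 x 0.01724 = 0.003400 mol; V(HCl) at equivalence = 0.003400/0.1617 = 0.02102 L.
At equivalence the base is fully converted to C5H5NH+; total volume = 0.03826 L, so [C5H5NH+] = 0.003400/0.03826 = 0.08885 M.
Ka(C5H5NH+) = Kw/Kb = 1.0e-14 / 1.7 x 10^-9 = 5.88e-6.
[H^+] = sqrt(Ka x [C5H5NH+]) = sqrt(5.88e-6 x 0.08885) = 0.000723 M.
pH = -log(0.000723) = 3.14.

3.14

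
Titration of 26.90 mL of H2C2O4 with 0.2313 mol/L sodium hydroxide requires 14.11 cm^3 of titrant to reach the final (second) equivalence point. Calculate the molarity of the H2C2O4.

0.0607 M

n(NaOH) = 0.2313 x 0.01411 = 0.003264 mol.
At the final (second) equivalence point, 2 mol OH^- react per mol H2C2O4, so n(H2C2O4) = 0.003264 / 2 = 0.001632 mol.
[H2C2O4] = 0.001632 / 0.02690 L = 0.0607 M.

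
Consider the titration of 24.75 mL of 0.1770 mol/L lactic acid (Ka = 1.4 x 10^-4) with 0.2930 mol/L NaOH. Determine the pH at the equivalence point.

8.45

n(HC3H5O3) = 0.1770 x 0.02475 = 0.004381 mol; V(NaOH) at equivalence = 0.004381/0.2930 = 0.01495 L.
At equivalence all the acid is converted to C3H5O3-; total volume = 0.02475 + 0.01495 = 0.03970 L, so [C3H5O3-] = 0.004381/0.03970 = 0.1103 M.
Kb = Kw/Ka = 1.0e-14 / 1.4 x 10^-4 = 7.14e-11.
[OH^-] = sqrt(Kb x [C3H5O3-]) = sqrt(7.14e-11 x 0.1103) = 2.81e-6 M.
pOH = 5.55, so pH = 14.00 - 5.55 = 8.45.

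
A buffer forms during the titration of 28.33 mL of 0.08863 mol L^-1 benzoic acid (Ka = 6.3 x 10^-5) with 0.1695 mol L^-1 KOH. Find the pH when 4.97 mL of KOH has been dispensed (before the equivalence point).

Initial n(C6H5COOH) = 0.08863 x 0.02833 = 0.002511 mol.
n(KOH) added = 0.1695 x 0.004970 = 0.0008424 mol, converting that many moles of C6H5COOH to C6H5COO-.
Remaining n(C6H5COOH) = 0.001668 mol; n(C6H5COO-) = 0.0008424 mol.
By Henderson-Hasselbalch, pH = pKa + log([A^-]/[HA]) = 4.20 + log(0.0008424/0.001668) = 4.20 + (-0.30) = 3.90.

3.90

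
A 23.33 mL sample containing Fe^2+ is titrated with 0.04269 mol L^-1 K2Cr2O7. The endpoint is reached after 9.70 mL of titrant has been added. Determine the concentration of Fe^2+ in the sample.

0.106 M

n(K2Cr2O7) = 0.04269 x 0.009700 = 0.0004141 mol.
From the balanced equation, 1 mol K2Cr2O7 reacts with 6 mol Fe^2+, so n(Fe^2+) = 0.0004141 x 6/1 = 0.002485 mol.
[Fe^2+] = 0.002485 / 0.02333 L = 0.106 M.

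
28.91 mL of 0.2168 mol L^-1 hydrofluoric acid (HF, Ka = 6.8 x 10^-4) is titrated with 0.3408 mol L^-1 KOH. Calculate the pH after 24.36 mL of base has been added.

n(acid) = 0.2168 x 0.02891 = 0.006268 mol; n(KOH) added = 0.3408 x 0.02436 = 0.008302 mol.
Base is in excess by 0.008302 - 0.006268 = 0.002034 mol in a total volume of 0.05327 L.
[OH^-] = 0.002034/0.05327 = 0.03819 M, so pOH = 1.42 and pH = 14.00 - 1.42 = 12.58.

12.58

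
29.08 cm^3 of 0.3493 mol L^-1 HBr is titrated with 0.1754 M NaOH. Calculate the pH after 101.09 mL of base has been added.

12.76

n(acid) = 0.3493 x 0.02908 = 0.01016 mol; n(NaOH) added = 0.1754 x 0.1011 = 0.01773 mol.
Base is in excess by 0.01773 - 0.01016 = 0.007574 mol in a total volume of 0.1302 L.
[OH^-] = 0.007574/0.1302 = 0.05818 M, so pOH = 1.24 and pH = 14.00 - 1.24 = 12.76.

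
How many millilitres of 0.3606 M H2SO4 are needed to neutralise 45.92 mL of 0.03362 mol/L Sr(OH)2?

n(Sr(OH)2) = 0.03362 mol/L x 0.04592 L = 0.001544 mol.
At equivalence n(H2SO4) = n(Sr(OH)2) = 0.001544 mol.
V(H2SO4) = 0.001544 / 0.3606 = 0.004281 L = 4.28 mL.

4.28 mL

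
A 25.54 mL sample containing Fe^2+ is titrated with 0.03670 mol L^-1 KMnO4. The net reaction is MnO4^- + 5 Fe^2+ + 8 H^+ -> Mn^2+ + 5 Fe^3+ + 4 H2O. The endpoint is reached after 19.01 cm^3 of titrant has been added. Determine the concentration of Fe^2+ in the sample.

n(KMnO4) = 0.03670 x 0.01901 = 0.0006977 mol.
From the balanced equation, 1 mol KMnO4 reacts with 5 mol Fe^2+, so n(Fe^2+) = 0.0006977 x 5/1 = 0.003488 mol.
[Fe^2+] = 0.003488 / 0.02554 L = 0.137 M.

0.137 M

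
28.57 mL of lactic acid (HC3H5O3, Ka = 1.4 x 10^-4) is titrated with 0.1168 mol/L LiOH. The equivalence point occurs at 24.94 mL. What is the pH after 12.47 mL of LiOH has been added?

12.47 mL is exactly half the equivalence volume (24.94/2), i.e. the half-equivalence point.
There, n(HA) = n(A^-), so pH = pKa = -log(1.4 x 10^-4) = 3.85.

3.85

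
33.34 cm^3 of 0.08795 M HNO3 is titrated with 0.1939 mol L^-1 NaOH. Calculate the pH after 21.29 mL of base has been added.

12.34

n(acid) = 0.08795 x 0.03334 = 0.002932 mol; n(NaOH) added = 0.1939 x 0.02129 = 0.004128 mol.
Base is in excess by 0.004128 - 0.002932 = 0.001196 mol in a total volume of 0.05463 L.
[OH^-] = 0.001196/0.05463 = 0.02189 M, so pOH = 1.66 and pH = 14.00 - 1.66 = 12.34.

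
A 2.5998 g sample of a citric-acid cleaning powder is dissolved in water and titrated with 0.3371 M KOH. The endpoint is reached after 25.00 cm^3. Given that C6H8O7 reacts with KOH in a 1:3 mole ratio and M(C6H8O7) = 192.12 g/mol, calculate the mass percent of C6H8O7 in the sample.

20.8%

n(KOH) = 0.3371 x 0.02500 = 0.008428 mol.
n(C6H8O7) = 0.008428 / 3 = 0.002809 mol.
mass of C6H8O7 = 0.002809 x 192.12 = 0.5397 g.
% purity = 0.5397 / 2.5998 x 100 = 20.8%.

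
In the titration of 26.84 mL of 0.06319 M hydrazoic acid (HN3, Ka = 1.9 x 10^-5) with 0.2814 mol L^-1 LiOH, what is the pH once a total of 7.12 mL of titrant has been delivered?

n(acid) = 0.06319 x 0.02684 = 0.001696 mol; n(LiOH) added = 0.2814 x 0.007120 = 0.002004 mol.
Base is in excess by 0.002004 - 0.001696 = 0.0003075 mol in a total volume of 0.03396 L.
[OH^-] = 0.0003075/0.03396 = 0.009056 M, so pOH = 2.04 and pH = 14.00 - 2.04 = 11.96.

11.96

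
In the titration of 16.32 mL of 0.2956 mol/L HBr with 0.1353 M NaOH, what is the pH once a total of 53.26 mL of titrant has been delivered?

12.53

n(acid) = 0.2956 x 0.01632 = 0.004824 mol; n(NaOH) added = 0.1353 x 0.05326 = 0.007206 mol.
Base is in excess by 0.007206 - 0.004824 = 0.002382 mol in a total volume of 0.06958 L.
[OH^-] = 0.002382/0.06958 = 0.03423 M, so pOH = 1.47 and pH = 14.00 - 1.47 = 12.53.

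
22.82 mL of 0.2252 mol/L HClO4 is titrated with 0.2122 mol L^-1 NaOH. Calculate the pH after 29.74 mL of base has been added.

12.35

n(acid) = 0.2252 x 0.02282 = 0.005139 mol; n(NaOH) added = 0.2122 x 0.02974 = 0.006311 mol.
Base is in excess by 0.006311 - 0.005139 = 0.001172 mol in a total volume of 0.05256 L.
[OH^-] = 0.001172/0.05256 = 0.02229 M, so pOH = 1.65 and pH = 14.00 - 1.65 = 12.35.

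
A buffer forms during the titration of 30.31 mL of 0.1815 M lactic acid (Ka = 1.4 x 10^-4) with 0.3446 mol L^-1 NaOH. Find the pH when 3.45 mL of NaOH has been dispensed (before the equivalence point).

3.29

Initial n(HC3H5O3) = 0.1815 x 0.03031 = 0.005501 mol.
n(NaOH) added = 0.3446 x 0.003450 = 0.001189 mol, converting that many moles of HC3H5O3 to C3H5O3-.
Remaining n(HC3H5O3) = 0.004312 mol; n(C3H5O3-) = 0.001189 mol.
By Henderson-Hasselbalch, pH = pKa + log([A^-]/[HA]) = 3.85 + log(0.001189/0.004312) = 3.85 + (-0.56) = 3.29.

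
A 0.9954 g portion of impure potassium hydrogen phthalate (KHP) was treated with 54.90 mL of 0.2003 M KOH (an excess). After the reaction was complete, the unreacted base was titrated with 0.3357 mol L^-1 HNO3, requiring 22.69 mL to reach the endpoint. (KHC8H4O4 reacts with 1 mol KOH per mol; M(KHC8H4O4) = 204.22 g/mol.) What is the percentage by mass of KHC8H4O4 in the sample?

Total n(KOH) added = 0.2003 x 0.05490 = 0.01100 mol.
n(HNO3) used = 0.3357 x 0.02269 = 0.007617 mol, which equals the excess n(KOH).
So n(KOH) consumed by the sample = 0.01100 - 0.007617 = 0.003379 mol.
n(KHC8H4O4) = 0.003379 / 1 = 0.003379 mol.
mass KHC8H4O4 = 0.003379 x 204.22 = 0.6901 g, so %KHC8H4O4 = 0.6901/0.9954 x 100 = 69.3%.

69.3%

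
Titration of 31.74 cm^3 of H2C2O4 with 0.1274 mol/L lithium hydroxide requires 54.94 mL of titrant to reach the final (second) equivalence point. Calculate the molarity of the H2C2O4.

n(LiOH) = 0.1274 x 0.05494 = 0.006999 mol.
At the final (second) equivalence point, 2 mol OH^- react per mol H2C2O4, so n(H2C2O4) = 0.006999 / 2 = 0.003500 mol.
[H2C2O4] = 0.003500 / 0.03174 L = 0.110 M.

0.110 M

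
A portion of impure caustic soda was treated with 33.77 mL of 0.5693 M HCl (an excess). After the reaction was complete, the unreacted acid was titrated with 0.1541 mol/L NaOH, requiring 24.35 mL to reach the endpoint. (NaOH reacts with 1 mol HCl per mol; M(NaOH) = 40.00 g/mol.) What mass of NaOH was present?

Total n(HCl) added = 0.5693 x 0.03377 = 0.01923 mol.
n(NaOH) used = 0.1541 x 0.02435 = 0.003752 mol, which equals the excess n(HCl).
So n(HCl) consumed by the sample = 0.01923 - 0.003752 = 0.01547 mol.
n(NaOH) = 0.01547 / 1 = 0.01547 mol.
mass = 0.01547 mol x 40.00 g/mol = 0.619 g.

0.619 g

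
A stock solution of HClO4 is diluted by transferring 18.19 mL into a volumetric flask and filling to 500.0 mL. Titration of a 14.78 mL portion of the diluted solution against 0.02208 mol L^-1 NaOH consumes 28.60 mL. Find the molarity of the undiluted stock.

n(NaOH) = 0.02208 x 0.02860 = 0.0006315 mol.
n(HClO4) in the aliquot = 0.0006315 mol.
[diluted HClO4] = 0.0006315 / 0.01478 = 0.04273 M.
Dilution factor = 500.0/18.19 = 27.49, so [stock] = 0.04273 x 27.49 = 1.17 M.

1.17 M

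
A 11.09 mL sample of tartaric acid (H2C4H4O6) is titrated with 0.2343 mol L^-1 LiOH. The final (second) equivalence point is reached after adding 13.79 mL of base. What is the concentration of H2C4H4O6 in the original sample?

0.146 M

n(LiOH) = 0.2343 x 0.01379 = 0.003231 mol.
At the final (second) equivalence point, 2 mol OH^- react per mol H2C4H4O6, so n(H2C4H4O6) = 0.003231 / 2 = 0.001615 mol.
[H2C4H4O6] = 0.001615 / 0.01109 L = 0.146 M.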